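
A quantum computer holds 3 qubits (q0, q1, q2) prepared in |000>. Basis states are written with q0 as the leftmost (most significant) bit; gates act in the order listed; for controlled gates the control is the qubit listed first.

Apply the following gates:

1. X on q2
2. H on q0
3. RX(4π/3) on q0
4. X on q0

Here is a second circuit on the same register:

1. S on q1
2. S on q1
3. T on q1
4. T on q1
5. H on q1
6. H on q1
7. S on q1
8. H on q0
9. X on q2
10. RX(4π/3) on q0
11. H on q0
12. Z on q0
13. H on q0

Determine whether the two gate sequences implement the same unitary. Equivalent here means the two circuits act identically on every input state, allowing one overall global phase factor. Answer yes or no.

Yes: on every input state the two circuits agree up to one overall phase factor.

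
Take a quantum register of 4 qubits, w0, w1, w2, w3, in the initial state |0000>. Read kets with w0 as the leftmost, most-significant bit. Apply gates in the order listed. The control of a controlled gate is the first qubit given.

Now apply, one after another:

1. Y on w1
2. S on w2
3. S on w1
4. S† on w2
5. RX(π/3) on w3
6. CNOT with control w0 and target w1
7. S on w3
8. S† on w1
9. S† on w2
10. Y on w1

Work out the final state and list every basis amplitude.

After the circuit, the state carries amplitude sqrt(3)/2 on |0000>, 1/2 on |0001>, and 0 on every other basis state.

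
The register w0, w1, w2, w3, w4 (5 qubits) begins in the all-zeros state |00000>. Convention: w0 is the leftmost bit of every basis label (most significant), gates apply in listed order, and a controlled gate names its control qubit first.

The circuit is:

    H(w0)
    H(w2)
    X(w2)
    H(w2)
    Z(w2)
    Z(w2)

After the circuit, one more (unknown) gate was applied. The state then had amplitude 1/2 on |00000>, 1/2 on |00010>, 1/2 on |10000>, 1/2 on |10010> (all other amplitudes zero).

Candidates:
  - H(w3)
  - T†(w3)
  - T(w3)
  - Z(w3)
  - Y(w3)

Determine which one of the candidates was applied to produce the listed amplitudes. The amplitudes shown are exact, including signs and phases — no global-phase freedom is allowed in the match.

The applied gate was H(w3). Key observation: the block from step 2 through step 5 cancels to the identity and can be dropped.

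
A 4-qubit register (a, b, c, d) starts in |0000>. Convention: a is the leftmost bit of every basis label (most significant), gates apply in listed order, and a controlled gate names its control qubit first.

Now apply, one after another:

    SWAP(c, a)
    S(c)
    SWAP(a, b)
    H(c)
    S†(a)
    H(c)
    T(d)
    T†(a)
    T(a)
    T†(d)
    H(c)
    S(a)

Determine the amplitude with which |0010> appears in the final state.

The final state's coefficient on |0010> equals sqrt(2)/2. Key observation: the block from step 5 through step 12 cancels to the identity and can be dropped.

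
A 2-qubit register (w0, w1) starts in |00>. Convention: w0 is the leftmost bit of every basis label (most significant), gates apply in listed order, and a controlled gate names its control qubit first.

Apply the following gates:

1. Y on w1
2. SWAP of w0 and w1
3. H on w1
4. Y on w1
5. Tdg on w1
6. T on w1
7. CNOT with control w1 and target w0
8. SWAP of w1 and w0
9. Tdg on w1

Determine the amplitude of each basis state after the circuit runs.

The resulting statevector has amplitude 0 on |00>, -sqrt(2)*exp(3*I*pi/4)/2 on |01>, -sqrt(2)/2 on |10>, 0 on |11>.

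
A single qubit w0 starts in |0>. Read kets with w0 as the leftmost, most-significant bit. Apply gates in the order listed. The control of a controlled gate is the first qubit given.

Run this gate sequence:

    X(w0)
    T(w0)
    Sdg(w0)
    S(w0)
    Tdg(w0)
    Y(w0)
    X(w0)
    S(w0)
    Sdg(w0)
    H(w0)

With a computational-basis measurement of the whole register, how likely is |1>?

Outcome |1> occurs with probability 1/2. Key observation: the block from step 8 through step 9 cancels to the identity and can be dropped.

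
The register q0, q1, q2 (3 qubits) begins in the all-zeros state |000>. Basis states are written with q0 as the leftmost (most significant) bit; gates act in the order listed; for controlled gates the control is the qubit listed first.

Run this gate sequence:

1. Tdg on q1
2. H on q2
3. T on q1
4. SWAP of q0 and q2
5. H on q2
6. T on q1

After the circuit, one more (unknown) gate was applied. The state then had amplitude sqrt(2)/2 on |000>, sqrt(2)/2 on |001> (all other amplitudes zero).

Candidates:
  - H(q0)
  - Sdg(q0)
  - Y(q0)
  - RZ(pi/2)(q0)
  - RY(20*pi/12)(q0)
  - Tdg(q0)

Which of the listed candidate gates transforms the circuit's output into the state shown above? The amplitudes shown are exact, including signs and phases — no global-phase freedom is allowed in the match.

The unique candidate consistent with the amplitudes is H(q0).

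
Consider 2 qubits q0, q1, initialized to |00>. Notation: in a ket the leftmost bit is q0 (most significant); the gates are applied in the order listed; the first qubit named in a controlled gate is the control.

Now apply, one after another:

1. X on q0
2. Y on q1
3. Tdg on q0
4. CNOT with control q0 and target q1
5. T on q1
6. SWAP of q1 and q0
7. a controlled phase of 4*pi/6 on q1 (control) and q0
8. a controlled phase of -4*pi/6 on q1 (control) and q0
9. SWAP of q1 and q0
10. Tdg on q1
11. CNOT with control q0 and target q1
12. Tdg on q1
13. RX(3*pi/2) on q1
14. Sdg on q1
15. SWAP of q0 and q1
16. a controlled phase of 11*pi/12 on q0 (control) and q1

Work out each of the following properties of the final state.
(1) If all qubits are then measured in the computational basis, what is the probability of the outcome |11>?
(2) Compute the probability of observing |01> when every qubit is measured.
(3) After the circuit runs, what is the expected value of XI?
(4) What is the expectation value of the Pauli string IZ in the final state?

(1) A full measurement returns |11> with probability 1/2. Key observation: the block from step 4 through step 11 cancels to the identity and can be dropped.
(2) The probability of measuring |01> is 1/2.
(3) The expectation value of XI is sqrt(2)/4 + sqrt(6)/4.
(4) The observable IZ averages to -1.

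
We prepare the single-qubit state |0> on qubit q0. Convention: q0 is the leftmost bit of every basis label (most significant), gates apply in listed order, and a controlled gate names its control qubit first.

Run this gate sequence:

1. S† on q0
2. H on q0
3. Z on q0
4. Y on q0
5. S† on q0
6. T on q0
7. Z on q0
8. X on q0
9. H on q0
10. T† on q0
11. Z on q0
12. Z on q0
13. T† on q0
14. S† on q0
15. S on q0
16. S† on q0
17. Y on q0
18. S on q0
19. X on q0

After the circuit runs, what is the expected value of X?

In the final state, X has expectation sqrt(2)/2.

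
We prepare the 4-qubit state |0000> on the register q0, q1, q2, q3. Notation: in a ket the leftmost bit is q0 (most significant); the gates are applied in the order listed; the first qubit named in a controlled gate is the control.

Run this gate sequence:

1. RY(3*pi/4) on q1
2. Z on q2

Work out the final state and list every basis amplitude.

The resulting statevector has amplitude sqrt(2 - sqrt(2))/2 on |0000>, sqrt(sqrt(2) + 2)/2 on |0100>, and 0 on every other basis state.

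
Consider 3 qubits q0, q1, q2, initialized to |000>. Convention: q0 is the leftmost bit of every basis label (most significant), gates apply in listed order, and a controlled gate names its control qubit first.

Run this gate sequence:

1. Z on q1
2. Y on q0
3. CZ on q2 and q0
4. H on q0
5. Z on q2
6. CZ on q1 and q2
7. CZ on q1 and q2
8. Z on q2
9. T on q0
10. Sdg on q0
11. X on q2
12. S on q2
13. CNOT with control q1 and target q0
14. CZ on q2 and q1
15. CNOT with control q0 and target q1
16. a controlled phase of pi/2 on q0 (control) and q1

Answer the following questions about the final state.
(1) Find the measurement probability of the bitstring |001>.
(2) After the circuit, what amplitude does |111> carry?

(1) A full measurement returns |001> with probability 1/2. Key observation: the block from step 5 through step 8 cancels to the identity and can be dropped.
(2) The amplitude on |111> is sqrt(2)*exp(I*pi/4)/2.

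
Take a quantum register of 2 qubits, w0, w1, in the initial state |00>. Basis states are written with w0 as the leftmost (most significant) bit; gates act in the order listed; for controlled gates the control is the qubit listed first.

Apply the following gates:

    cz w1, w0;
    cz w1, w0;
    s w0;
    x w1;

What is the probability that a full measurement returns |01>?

A full measurement returns |01> with probability 1. Key observation: the block from step 1 through step 2 cancels to the identity and can be dropped.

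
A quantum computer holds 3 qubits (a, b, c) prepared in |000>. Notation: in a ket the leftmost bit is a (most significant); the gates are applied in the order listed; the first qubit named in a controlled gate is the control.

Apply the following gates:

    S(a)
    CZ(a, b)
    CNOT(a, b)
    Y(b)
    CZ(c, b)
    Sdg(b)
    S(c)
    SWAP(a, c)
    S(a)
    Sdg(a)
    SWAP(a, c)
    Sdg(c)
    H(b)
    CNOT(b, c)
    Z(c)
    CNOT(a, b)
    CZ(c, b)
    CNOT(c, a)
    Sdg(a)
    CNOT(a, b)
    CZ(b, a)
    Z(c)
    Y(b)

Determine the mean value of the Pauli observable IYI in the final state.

The expectation value of IYI is 0.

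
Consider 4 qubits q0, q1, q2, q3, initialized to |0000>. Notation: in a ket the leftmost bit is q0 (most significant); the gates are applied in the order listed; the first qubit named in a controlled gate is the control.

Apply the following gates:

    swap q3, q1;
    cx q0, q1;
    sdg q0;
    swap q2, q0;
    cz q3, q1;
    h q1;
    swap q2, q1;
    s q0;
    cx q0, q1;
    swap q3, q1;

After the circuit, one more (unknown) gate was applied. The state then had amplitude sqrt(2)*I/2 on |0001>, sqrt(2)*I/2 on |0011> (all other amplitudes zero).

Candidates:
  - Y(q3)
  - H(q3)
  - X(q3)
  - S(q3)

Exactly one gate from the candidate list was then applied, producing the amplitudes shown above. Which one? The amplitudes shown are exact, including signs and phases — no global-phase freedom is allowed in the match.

The unique candidate consistent with the amplitudes is Y(q3).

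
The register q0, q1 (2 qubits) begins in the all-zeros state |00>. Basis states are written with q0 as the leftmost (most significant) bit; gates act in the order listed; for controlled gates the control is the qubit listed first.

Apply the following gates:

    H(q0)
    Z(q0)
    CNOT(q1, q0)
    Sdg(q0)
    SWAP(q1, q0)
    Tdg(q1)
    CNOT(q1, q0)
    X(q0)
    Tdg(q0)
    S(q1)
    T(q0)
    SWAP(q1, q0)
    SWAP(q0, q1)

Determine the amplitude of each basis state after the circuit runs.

After the circuit, the state carries amplitude 0 on |00>, sqrt(2)*exp(3*I*pi/4)/2 on |01>, sqrt(2)/2 on |10>, 0 on |11>.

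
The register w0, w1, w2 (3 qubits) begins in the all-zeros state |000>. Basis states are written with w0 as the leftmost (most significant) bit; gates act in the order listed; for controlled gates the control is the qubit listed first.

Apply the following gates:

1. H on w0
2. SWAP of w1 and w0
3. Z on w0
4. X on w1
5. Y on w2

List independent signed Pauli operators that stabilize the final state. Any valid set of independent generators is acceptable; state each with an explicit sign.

The stabilizer group can be generated by +IXI, +ZII, -IIZ, among other valid generating sets.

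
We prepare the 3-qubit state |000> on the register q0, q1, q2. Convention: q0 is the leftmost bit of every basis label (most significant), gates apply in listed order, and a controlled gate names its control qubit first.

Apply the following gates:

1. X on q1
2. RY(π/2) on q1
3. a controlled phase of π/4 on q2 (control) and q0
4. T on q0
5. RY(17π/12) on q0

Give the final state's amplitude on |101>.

|101> carries amplitude 0 in the final state.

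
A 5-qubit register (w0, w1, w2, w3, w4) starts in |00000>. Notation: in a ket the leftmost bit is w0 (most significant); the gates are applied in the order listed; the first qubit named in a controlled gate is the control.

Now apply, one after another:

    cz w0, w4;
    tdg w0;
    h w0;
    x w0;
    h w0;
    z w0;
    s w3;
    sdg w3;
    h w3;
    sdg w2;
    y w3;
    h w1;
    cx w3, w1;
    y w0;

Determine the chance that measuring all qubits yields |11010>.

A full measurement returns |11010> with probability 1/4. Key observation: steps 3-6 multiply out to the identity, so the circuit reduces to the remaining gates.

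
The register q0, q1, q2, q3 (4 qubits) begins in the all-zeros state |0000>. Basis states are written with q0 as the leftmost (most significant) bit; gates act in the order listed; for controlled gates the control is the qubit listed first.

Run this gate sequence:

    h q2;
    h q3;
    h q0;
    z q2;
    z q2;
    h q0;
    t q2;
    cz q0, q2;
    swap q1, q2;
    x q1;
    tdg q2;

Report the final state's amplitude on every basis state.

After the circuit, the state carries amplitude exp(I*pi/4)/2 on |0000>, exp(I*pi/4)/2 on |0001>, 1/2 on |0100>, 1/2 on |0101>, and 0 on every other basis state. Key observation: steps 3-6 multiply out to the identity, so the circuit reduces to the remaining gates.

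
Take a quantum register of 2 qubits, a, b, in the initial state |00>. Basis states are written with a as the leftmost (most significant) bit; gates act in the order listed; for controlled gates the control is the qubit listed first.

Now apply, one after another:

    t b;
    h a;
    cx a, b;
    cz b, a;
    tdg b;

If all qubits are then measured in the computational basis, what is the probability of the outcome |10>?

The probability of measuring |10> is 0.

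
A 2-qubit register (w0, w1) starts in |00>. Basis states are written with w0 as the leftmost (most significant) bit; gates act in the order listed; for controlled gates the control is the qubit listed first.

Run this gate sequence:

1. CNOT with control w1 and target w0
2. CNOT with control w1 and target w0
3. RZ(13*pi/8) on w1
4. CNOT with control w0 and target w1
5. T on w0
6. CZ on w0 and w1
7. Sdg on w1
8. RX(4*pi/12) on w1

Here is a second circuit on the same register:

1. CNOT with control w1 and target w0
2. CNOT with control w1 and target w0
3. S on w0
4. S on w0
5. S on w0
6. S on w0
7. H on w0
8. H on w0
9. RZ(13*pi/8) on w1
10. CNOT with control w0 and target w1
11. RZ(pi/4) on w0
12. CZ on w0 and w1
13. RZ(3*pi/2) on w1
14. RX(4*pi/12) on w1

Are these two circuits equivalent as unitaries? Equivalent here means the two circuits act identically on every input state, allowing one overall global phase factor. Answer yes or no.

Yes — the two circuits implement the same unitary up to a global phase.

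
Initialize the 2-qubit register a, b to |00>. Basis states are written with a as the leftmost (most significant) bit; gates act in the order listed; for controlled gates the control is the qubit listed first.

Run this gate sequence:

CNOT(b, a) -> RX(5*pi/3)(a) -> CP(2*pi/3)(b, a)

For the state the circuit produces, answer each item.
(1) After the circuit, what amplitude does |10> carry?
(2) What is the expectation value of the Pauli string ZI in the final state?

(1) |10> carries amplitude -I/2 in the final state.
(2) In the final state, ZI has expectation 1/2.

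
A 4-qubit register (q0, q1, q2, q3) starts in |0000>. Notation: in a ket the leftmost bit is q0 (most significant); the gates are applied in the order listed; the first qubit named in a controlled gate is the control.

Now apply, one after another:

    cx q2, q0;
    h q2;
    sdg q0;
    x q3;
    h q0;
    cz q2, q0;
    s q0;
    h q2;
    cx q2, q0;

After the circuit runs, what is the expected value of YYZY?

The observable YYZY averages to 0.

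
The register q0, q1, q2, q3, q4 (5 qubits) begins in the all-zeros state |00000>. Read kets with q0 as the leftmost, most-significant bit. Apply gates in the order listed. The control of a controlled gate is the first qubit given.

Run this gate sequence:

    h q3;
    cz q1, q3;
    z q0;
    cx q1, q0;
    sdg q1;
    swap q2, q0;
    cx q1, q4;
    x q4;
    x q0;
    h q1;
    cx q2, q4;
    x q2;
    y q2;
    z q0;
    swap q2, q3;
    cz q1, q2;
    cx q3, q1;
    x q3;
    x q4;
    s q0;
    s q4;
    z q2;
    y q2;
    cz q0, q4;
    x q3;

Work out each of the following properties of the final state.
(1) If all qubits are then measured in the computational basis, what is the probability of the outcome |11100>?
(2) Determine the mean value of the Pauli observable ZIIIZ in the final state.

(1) The probability of measuring |11100> is 1/4.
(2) In the final state, ZIIIZ has expectation -1.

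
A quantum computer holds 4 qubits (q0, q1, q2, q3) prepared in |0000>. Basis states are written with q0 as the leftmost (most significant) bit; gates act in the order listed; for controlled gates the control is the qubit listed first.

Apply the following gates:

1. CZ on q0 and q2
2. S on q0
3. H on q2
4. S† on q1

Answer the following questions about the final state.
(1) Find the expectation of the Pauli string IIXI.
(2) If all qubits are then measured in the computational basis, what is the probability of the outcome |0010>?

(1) In the final state, IIXI has expectation 1.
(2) The probability of measuring |0010> is 1/2.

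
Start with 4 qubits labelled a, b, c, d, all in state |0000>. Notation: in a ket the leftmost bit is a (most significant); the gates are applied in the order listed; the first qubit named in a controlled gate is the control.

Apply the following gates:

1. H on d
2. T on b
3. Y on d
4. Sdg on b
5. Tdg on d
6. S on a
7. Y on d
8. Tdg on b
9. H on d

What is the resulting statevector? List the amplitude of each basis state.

The final amplitudes are 1/2 - exp(3*I*pi/4)/2 on |0000>, -1/2 - exp(3*I*pi/4)/2 on |0001>, and 0 on every other basis state.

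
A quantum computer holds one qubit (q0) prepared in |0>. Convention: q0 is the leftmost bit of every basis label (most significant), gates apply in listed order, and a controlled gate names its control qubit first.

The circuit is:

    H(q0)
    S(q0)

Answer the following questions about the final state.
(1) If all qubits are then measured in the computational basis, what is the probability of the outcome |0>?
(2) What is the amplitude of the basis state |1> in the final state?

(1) The probability of measuring |0> is 1/2.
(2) The amplitude on |1> is sqrt(2)*I/2.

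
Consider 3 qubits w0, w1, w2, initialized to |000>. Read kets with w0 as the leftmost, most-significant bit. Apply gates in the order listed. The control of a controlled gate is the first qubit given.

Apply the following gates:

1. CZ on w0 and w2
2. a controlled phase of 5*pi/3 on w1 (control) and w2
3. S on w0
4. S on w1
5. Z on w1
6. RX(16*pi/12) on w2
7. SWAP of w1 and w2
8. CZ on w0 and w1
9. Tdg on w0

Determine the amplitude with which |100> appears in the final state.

The final state's coefficient on |100> equals 0.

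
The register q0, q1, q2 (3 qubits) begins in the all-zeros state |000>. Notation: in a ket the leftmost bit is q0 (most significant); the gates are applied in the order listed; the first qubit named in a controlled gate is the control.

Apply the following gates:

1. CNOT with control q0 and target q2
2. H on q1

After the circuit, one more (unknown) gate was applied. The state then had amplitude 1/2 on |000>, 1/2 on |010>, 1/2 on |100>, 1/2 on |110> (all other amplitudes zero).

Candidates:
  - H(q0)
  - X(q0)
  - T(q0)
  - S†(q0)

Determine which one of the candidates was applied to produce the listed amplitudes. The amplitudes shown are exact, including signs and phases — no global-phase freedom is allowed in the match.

The applied gate was H(q0).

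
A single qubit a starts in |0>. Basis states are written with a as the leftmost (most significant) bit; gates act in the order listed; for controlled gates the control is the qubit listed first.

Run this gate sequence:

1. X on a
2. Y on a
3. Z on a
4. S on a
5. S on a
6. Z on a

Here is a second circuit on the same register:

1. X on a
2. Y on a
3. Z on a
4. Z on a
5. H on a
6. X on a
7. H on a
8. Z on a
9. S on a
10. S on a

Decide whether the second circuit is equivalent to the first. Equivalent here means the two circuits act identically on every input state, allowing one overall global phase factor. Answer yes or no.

Yes: on every input state the two circuits agree up to one overall phase factor.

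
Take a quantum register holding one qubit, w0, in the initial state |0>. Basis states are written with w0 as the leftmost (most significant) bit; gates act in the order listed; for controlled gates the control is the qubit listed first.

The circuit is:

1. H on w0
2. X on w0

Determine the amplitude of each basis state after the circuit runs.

The final amplitudes are sqrt(2)/2 on |0>, sqrt(2)/2 on |1>.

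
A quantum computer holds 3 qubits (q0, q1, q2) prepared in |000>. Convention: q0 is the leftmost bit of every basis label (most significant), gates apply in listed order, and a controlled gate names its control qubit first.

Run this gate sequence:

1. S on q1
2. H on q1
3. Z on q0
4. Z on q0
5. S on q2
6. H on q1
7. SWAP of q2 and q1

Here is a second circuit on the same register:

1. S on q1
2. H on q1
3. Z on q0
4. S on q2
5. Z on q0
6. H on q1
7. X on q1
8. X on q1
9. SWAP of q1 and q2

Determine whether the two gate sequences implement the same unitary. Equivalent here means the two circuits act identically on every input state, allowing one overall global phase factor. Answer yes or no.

Yes — the two circuits implement the same unitary up to a global phase.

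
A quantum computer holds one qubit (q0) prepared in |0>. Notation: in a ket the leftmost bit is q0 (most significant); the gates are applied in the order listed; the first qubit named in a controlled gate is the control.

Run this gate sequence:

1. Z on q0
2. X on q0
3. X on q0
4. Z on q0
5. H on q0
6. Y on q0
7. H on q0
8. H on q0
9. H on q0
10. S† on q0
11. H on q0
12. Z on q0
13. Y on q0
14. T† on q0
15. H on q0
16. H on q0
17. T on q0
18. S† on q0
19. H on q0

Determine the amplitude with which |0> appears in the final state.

The final state's coefficient on |0> equals -1/2 + I/2.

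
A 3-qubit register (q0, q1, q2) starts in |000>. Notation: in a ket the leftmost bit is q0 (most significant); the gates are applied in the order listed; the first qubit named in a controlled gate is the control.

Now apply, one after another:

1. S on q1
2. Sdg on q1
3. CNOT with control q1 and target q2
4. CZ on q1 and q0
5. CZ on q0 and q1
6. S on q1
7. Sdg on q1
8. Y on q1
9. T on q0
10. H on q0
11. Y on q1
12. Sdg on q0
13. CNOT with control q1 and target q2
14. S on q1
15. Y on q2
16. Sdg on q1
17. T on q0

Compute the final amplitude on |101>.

The final state's coefficient on |101> equals sqrt(2)*exp(I*pi/4)/2.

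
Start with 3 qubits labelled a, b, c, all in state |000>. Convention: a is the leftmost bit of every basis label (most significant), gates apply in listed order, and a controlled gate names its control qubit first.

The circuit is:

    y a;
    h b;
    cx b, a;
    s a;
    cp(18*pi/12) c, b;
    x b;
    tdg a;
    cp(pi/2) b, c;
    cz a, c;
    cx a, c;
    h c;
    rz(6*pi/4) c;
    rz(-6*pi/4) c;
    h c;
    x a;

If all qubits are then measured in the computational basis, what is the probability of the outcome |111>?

A full measurement returns |111> with probability 0. Key observation: steps 11-14 multiply out to the identity, so the circuit reduces to the remaining gates.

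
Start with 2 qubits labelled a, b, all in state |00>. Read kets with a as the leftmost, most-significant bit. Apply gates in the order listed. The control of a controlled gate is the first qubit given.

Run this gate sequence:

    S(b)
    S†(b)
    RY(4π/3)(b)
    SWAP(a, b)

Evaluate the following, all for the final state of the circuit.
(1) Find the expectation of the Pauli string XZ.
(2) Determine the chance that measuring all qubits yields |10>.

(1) The expectation value of XZ is -sqrt(3)/2.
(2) Outcome |10> occurs with probability 3/4.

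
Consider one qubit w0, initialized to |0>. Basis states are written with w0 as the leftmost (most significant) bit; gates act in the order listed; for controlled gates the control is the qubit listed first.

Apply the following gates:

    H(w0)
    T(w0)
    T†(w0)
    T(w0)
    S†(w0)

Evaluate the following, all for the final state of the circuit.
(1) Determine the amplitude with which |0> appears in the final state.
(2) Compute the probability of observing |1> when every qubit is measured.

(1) |0> carries amplitude sqrt(2)/2 in the final state.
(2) Outcome |1> occurs with probability 1/2.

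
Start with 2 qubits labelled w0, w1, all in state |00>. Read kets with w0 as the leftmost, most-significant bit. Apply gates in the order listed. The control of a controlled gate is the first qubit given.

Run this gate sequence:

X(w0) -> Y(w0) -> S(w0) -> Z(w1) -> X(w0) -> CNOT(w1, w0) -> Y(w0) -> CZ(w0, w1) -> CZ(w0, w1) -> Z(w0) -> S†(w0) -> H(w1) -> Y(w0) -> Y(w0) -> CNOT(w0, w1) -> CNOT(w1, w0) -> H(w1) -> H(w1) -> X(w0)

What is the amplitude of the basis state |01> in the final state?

The amplitude on |01> is -sqrt(2)/2.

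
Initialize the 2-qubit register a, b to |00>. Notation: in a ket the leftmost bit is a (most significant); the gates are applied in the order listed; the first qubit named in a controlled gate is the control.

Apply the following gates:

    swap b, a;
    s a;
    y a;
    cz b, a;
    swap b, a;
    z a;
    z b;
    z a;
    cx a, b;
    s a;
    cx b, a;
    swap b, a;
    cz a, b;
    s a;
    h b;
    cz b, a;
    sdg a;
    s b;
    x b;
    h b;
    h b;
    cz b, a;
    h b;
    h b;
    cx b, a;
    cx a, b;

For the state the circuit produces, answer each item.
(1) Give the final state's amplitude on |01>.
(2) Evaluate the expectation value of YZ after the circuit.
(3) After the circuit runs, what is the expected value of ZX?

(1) |01> carries amplitude -sqrt(2)*I/2 in the final state.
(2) The observable YZ averages to 1.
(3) The observable ZX averages to 0.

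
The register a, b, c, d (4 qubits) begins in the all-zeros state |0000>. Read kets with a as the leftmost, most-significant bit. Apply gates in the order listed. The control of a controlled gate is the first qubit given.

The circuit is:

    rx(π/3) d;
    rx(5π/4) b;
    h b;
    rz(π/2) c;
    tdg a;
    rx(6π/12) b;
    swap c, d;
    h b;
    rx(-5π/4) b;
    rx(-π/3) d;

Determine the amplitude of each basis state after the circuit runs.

After the circuit, the state carries amplitude 3*(-sqrt(2) - I)*exp(3*I*pi/4)/8 on |0000>, (sqrt(3) - sqrt(6)*I)*exp(3*I*pi/4)/8 on |0001>, (-sqrt(3) + sqrt(6)*I)*exp(3*I*pi/4)/8 on |0010>, (-sqrt(2) - I)*exp(3*I*pi/4)/8 on |0011>, 3*exp(3*I*pi/4)/8 on |0100>, -sqrt(3)*exp(I*pi/4)/8 on |0101>, sqrt(3)*exp(I*pi/4)/8 on |0110>, exp(3*I*pi/4)/8 on |0111>, 0 on |1000>, 0 on |1001>, 0 on |1010>, 0 on |1011>, 0 on |1100>, 0 on |1101>, 0 on |1110>, 0 on |1111>.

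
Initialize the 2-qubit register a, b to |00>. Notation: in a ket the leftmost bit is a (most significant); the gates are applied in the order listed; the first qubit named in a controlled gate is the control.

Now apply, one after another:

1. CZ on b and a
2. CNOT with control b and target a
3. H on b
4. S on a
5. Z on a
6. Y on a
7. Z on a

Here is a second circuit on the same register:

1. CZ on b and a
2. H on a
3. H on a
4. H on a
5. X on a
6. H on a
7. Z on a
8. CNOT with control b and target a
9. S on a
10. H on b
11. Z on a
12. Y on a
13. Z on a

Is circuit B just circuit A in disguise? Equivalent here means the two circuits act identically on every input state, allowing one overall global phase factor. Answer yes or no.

Yes — the two circuits implement the same unitary up to a global phase.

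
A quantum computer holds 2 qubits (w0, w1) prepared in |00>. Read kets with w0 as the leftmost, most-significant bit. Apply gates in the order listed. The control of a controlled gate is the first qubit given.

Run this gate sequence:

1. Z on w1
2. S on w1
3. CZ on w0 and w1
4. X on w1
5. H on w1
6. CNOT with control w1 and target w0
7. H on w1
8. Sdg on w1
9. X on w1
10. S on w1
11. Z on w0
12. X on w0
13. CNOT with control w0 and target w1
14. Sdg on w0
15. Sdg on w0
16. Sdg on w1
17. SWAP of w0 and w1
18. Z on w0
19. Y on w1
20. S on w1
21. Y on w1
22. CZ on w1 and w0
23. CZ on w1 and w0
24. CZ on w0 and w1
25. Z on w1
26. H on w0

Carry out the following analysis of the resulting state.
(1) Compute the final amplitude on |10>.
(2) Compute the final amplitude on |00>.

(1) |10> carries amplitude sqrt(2)*(-1 + I)/4 in the final state.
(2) The amplitude on |00> is sqrt(2)*(-1 - I)/4.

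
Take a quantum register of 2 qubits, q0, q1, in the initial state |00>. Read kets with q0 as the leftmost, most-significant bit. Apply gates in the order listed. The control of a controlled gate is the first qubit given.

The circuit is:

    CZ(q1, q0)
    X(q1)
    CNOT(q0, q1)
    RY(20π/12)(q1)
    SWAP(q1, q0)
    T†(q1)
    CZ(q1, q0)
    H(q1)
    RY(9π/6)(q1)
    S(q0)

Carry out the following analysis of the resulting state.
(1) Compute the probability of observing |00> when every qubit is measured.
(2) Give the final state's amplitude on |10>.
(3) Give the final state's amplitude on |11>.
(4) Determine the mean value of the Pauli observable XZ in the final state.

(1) The probability of measuring |00> is 1/4.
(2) |10> carries amplitude sqrt(3)*I/2 in the final state.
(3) The amplitude on |11> is 0.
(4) The expectation value of XZ is 0.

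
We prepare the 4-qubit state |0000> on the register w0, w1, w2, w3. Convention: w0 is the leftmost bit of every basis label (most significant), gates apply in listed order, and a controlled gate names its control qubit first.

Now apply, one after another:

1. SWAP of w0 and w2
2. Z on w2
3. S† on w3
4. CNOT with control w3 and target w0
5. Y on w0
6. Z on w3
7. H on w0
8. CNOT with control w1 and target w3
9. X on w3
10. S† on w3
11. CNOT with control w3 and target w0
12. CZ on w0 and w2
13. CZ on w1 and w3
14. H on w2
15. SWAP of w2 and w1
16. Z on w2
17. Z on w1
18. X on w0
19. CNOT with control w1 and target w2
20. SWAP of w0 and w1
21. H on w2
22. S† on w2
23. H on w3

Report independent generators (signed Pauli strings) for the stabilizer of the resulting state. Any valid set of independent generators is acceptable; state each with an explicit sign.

The final state is stabilized by the group generated by -XIZI, -IXII, -ZIYI, -IIIX; other independent generating sets are equally valid.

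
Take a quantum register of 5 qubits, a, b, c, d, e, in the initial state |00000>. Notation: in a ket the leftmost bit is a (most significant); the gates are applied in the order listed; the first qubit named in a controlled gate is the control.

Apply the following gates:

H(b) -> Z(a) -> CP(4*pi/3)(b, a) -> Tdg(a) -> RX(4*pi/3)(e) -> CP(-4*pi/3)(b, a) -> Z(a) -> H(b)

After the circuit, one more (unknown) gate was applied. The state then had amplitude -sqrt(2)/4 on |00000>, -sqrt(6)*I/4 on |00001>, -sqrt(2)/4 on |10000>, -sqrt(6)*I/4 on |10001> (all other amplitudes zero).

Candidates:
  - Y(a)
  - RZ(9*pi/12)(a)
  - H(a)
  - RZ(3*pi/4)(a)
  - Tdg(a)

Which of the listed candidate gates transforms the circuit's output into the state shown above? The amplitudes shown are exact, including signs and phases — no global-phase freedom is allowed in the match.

The applied gate was H(a).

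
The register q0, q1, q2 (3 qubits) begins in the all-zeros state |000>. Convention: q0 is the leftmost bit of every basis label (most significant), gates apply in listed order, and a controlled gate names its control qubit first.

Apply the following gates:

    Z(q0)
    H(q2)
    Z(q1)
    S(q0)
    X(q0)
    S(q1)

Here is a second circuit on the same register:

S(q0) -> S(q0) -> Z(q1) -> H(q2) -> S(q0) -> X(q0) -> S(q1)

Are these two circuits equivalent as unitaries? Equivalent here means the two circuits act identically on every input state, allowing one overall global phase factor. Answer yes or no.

Yes — the two circuits implement the same unitary up to a global phase.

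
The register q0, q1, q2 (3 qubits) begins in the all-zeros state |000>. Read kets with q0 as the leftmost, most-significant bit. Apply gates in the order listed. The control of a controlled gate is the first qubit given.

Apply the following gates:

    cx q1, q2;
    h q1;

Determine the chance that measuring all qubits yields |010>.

The probability of measuring |010> is 1/2.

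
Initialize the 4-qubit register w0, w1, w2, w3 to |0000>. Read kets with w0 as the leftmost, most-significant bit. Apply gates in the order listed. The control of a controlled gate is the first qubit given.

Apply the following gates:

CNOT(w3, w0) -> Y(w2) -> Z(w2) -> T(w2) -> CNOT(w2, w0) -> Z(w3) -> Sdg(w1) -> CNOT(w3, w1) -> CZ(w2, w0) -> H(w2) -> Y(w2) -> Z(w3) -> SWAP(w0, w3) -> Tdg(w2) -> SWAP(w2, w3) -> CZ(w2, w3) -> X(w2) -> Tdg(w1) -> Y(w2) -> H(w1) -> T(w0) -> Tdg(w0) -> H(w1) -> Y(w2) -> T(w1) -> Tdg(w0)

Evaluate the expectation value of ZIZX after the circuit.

In the final state, ZIZX has expectation -sqrt(2)/2. Key observation: steps 18-25 multiply out to the identity, so the circuit reduces to the remaining gates.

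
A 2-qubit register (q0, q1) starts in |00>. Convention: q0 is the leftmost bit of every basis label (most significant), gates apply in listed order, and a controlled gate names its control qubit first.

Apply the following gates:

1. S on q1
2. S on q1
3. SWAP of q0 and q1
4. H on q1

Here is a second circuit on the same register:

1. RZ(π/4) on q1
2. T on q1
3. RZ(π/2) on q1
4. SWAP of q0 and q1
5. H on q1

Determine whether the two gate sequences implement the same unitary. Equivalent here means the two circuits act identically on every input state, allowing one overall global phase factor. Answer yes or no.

Yes — the two circuits implement the same unitary up to a global phase.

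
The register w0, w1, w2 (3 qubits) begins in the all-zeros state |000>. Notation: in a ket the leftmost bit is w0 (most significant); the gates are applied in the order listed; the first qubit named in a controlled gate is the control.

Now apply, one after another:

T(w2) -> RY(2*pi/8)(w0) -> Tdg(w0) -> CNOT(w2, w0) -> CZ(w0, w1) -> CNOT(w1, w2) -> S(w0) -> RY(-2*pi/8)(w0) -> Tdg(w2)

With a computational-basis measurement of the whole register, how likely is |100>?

A full measurement returns |100> with probability 1/4 - sqrt(2)/8.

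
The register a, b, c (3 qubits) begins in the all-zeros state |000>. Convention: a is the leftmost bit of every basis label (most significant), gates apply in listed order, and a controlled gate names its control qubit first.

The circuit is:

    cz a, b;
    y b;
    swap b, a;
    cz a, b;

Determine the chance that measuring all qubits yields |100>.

Outcome |100> occurs with probability 1.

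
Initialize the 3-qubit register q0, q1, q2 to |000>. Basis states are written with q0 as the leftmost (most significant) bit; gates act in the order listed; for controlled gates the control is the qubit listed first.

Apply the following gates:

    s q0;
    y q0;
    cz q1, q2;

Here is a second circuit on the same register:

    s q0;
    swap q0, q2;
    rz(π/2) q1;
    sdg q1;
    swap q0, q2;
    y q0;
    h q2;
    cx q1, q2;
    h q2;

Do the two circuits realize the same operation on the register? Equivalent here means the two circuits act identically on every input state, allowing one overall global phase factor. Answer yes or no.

Yes: on every input state the two circuits agree up to one overall phase factor.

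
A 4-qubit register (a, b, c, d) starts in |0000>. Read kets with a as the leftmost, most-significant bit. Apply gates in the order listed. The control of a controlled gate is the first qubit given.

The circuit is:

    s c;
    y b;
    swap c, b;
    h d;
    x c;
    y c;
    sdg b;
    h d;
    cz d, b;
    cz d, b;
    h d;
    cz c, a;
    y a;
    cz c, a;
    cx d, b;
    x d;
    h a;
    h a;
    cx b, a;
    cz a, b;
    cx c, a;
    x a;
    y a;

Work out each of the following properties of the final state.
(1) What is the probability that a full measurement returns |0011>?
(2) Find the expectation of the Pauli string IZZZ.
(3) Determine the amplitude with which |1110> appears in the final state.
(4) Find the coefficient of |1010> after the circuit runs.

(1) Outcome |0011> occurs with probability 1/2.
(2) The observable IZZZ averages to 1.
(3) The final state's coefficient on |1110> equals -sqrt(2)/2.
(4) The final state's coefficient on |1010> equals 0.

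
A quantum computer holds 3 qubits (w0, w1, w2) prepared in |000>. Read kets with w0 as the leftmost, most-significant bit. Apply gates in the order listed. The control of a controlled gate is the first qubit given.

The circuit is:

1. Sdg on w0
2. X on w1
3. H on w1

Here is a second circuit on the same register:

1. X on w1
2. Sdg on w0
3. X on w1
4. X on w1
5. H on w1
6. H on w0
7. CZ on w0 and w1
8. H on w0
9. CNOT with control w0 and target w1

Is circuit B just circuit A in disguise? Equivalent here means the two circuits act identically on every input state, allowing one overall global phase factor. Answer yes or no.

No — the two circuits implement different unitaries, even allowing a global phase.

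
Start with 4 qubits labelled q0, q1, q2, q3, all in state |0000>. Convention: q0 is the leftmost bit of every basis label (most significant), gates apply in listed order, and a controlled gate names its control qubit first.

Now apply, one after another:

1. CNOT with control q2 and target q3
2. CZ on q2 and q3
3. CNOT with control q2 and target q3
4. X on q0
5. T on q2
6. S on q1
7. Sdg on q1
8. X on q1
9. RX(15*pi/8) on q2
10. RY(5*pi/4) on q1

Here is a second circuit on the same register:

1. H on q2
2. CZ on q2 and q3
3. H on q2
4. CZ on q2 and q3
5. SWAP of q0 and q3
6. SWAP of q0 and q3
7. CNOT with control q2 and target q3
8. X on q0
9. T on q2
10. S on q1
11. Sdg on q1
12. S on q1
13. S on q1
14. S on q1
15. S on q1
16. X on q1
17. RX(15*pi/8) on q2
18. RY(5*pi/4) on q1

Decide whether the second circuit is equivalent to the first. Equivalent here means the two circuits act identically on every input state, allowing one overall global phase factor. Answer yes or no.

No, they are not equivalent — no single phase factor reconciles the two unitaries.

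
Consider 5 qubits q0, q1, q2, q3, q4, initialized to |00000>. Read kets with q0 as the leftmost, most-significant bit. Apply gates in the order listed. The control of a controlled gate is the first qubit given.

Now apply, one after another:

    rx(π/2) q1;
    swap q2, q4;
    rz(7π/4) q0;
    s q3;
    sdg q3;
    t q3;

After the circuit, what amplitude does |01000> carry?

The amplitude on |01000> is sqrt(2)*exp(5*I*pi/8)/2. Key observation: gates 4-5 undo each other exactly, leaving only the rest of the circuit to track.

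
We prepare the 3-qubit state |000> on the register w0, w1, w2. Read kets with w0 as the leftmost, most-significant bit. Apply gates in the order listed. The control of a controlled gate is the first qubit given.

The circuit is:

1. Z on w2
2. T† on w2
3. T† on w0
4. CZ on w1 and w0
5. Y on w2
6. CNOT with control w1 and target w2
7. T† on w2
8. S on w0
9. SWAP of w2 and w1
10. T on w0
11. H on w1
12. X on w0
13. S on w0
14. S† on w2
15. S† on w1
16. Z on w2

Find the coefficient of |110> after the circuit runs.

|110> carries amplitude -sqrt(2)*exp(I*pi/4)/2 in the final state.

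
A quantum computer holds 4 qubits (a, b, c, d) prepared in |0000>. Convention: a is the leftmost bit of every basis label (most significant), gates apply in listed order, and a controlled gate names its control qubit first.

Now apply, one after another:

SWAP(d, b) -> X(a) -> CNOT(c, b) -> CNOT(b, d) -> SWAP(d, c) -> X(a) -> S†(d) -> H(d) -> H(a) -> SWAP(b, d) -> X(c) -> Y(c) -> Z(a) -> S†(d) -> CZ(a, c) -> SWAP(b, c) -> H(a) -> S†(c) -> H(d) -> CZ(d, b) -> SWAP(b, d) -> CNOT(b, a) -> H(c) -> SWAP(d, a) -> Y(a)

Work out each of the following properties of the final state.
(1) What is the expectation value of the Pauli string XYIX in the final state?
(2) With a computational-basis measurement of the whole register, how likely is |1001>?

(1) The expectation value of XYIX is 0.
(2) Outcome |1001> occurs with probability 1/4.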